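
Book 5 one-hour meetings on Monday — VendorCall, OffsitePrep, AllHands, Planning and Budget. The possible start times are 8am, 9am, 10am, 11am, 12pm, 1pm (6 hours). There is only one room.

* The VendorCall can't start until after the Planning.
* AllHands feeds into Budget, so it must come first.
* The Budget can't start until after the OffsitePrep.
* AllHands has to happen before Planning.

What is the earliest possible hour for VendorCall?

Precedence pushes VendorCall to at least 10am.
VendorCall at 10am is achievable: Planning in 9am, VendorCall in 10am, OffsitePrep in 11am, Budget in 12pm, AllHands in 8am.

10am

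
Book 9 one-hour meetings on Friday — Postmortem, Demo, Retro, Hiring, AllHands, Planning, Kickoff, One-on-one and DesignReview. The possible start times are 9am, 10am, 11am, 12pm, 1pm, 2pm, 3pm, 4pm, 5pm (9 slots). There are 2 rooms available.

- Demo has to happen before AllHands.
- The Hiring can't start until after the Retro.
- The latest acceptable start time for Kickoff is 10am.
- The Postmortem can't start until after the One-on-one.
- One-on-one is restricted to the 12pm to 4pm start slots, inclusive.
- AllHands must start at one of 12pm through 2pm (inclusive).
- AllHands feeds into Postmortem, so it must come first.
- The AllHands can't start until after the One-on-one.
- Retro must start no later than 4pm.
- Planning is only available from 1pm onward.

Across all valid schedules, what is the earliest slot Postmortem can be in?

2pm

Precedence pushes Postmortem to at least 2pm.
Postmortem at 2pm is achievable: Planning -> 1pm; DesignReview -> 11am; One-on-one -> 12pm; AllHands -> 1pm; Postmortem -> 2pm; Demo -> 10am; Hiring -> 10am; Kickoff -> 9am; Retro -> 9am.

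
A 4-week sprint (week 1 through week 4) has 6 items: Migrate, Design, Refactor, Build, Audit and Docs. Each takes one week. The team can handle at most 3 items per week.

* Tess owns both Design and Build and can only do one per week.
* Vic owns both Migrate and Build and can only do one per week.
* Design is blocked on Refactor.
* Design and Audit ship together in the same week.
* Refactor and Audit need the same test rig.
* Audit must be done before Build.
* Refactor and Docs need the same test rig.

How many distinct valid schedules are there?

32

Splitting on Migrate: it can be week 1 (12), week 2 (10), week 3 (7), week 4 (3). Listing each branch's schedules as (Design, Refactor, Build, Audit, Docs) by week number:
Migrate=week 1: (2,1,3,2,2) (2,1,3,2,3) (2,1,3,2,4) (2,1,4,2,2) (2,1,4,2,3) (2,1,4,2,4) (3,1,4,3,2) (3,1,4,3,3) (3,1,4,3,4) (3,2,4,3,1) (3,2,4,3,3) (3,2,4,3,4) — 12.
Migrate=week 2: (2,1,3,2,3) (2,1,3,2,4) (2,1,4,2,3) (2,1,4,2,4) (3,1,4,3,2) (3,1,4,3,3) (3,1,4,3,4) (3,2,4,3,1) (3,2,4,3,3) (3,2,4,3,4) — 10.
Migrate=week 3: (2,1,4,2,2) (2,1,4,2,3) (2,1,4,2,4) (3,1,4,3,2) (3,1,4,3,4) (3,2,4,3,1) (3,2,4,3,4) — 7.
Migrate=week 4: (2,1,3,2,2) (2,1,3,2,3) (2,1,3,2,4) — 3.
Summing: 12 + 10 + 7 + 3 = 32.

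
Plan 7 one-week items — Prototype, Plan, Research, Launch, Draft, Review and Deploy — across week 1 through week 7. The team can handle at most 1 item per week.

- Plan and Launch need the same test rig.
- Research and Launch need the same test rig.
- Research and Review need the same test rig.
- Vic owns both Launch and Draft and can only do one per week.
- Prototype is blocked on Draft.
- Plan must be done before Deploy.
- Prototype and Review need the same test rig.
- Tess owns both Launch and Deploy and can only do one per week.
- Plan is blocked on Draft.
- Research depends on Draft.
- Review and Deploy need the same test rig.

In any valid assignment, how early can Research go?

Precedence pushes Research to at least week 2.
Research at week 2 is achievable: Deploy -> week 5, Plan -> week 3, Review -> week 7, Prototype -> week 4, Research -> week 2, Draft -> week 1, Launch -> week 6.

week 2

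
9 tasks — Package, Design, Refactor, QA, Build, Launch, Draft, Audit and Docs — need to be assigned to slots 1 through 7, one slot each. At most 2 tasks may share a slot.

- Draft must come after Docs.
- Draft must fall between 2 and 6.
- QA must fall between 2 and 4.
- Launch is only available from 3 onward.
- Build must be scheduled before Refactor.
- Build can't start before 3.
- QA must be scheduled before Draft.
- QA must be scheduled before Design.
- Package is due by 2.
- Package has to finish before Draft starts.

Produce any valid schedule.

Launch -> 4, Package -> 1, Design -> 4, Docs -> 1, Draft -> 3, Audit -> 2, QA -> 2, Build -> 3, Refactor -> 5

Checking: Package(1) before Draft(3); Build(3) before Refactor(5); Docs(1) before Draft(3); QA(2) before Draft(3); QA(2) before Design(4); Package=1 in [1,2]; Build=3 in [3,7]; Draft=3 in [2,6]; QA=2 in [2,4]; Launch=4 in [3,7]; max 2 per slot (cap 2).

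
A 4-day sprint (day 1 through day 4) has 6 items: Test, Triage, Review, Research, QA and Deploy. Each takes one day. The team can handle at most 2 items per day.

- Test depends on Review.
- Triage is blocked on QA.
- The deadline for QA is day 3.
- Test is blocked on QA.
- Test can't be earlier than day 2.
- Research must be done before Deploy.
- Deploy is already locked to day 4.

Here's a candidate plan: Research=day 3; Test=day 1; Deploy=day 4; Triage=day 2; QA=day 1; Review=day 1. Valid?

The team can handle at most 2 items per day — violated.
Test is blocked on QA — violated.
Test depends on Review — violated.
Test can't be earlier than day 2 — violated.
Research must be done before Deploy — holds.
The deadline for QA is day 3 — holds.
Triage is blocked on QA — holds.
Deploy is already locked to day 4 — holds.

No — it violates: Test can't be earlier than day 2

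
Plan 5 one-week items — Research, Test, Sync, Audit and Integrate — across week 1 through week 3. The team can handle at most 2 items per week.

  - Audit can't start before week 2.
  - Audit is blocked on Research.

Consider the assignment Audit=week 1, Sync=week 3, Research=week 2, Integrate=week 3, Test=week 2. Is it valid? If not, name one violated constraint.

The team can handle at most 2 items per week — holds.
Audit can't start before week 2 — violated.
Audit is blocked on Research — violated.

No. Audit is blocked on Research is not satisfied.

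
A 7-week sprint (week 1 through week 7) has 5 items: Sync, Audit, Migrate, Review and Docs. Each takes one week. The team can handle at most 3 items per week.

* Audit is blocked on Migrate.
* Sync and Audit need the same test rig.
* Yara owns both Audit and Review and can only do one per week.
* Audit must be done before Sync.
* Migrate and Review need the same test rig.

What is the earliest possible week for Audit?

week 2

Precedence pushes Audit to at least week 2; downstream work caps Audit at week 6.
Audit at week 2 is achievable: Migrate in week 1, Review in week 3, Audit in week 2, Docs in week 1, Sync in week 3.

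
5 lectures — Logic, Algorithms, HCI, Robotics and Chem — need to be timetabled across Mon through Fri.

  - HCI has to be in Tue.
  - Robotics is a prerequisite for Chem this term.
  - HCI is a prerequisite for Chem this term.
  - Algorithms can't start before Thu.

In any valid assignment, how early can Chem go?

Precedence pushes Chem to at least Wed.
Chem at Wed is achievable: Logic in Mon; HCI in Tue; Robotics in Mon; Chem in Wed; Algorithms in Thu.

Wed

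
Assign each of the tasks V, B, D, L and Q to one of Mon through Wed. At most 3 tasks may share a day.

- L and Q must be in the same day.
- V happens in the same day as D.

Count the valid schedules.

18

Splitting on V: it can be Mon (6), Tue (6), Wed (6). Listing each branch's schedules as (B, D, L, Q):
V=Mon: (Mon,Mon,Tue,Tue) (Mon,Mon,Wed,Wed) (Tue,Mon,Tue,Tue) (Tue,Mon,Wed,Wed) (Wed,Mon,Tue,Tue) (Wed,Mon,Wed,Wed) — 6.
V=Tue: (Mon,Tue,Mon,Mon) (Mon,Tue,Wed,Wed) (Tue,Tue,Mon,Mon) (Tue,Tue,Wed,Wed) (Wed,Tue,Mon,Mon) (Wed,Tue,Wed,Wed) — 6.
V=Wed: (Mon,Wed,Mon,Mon) (Mon,Wed,Tue,Tue) (Tue,Wed,Mon,Mon) (Tue,Wed,Tue,Tue) (Wed,Wed,Mon,Mon) (Wed,Wed,Tue,Tue) — 6.
Summing: 6 + 6 + 6 = 18.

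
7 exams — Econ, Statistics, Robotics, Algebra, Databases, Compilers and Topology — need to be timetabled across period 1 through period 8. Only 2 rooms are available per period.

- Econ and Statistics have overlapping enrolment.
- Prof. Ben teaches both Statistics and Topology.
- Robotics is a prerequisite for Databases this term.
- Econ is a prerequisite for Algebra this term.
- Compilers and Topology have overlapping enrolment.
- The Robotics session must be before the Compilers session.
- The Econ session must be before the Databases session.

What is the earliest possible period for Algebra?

Precedence pushes Algebra to at least period 2.
Algebra at period 2 is achievable: Algebra -> period 2, Topology -> period 4, Databases -> period 2, Econ -> period 1, Robotics -> period 1, Compilers -> period 3, Statistics -> period 3.

period 2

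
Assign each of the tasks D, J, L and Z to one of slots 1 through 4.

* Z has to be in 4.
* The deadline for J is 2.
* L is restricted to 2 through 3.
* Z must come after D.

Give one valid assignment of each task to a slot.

Z -> 4; J -> 1; L -> 2; D -> 1

Checking: D(1) before Z(4); L=2 in [2,3]; J=1 in [1,2]; Z=4 in [4,4].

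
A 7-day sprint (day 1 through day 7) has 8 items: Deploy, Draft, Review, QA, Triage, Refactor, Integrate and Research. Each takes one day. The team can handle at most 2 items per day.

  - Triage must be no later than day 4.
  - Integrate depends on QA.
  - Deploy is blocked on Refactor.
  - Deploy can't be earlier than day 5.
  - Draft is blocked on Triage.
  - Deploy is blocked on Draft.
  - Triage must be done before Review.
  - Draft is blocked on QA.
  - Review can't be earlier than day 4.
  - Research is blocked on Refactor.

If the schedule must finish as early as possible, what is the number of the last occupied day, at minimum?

day 5

The precedence chain requires at least 3 distinct days.
With at most 2 per day and 8 work items, at least 4 days are needed.
Deploy can't be placed before day 5, so the schedule must run through at least day 5.
5 works (last occupied day: day 5): for example Integrate in day 3; Research in day 3; Deploy in day 5; Triage in day 1; QA in day 1; Draft in day 2; Refactor in day 2; Review in day 4.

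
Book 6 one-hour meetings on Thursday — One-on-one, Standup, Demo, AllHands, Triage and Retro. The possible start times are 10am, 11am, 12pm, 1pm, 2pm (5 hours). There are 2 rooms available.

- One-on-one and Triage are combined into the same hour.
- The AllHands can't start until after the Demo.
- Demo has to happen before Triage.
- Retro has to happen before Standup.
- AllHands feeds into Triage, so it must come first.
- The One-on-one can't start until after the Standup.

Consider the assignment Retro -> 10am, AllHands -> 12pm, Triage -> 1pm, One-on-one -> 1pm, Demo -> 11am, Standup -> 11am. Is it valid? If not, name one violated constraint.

Valid

Demo has to happen before Triage — holds.
The One-on-one can't start until after the Standup — holds.
AllHands feeds into Triage, so it must come first — holds.
One-on-one and Triage are combined into the same hour — holds.
There are 2 rooms available — holds.
The AllHands can't start until after the Demo — holds.
Retro has to happen before Standup — holds.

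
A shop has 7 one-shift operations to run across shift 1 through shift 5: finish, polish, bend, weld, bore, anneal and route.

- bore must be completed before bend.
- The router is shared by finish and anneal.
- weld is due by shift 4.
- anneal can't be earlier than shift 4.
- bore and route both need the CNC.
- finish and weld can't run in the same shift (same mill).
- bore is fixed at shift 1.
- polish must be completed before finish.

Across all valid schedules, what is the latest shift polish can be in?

Downstream work caps polish at shift 4.
polish at shift 4 is achievable: route -> shift 2, bend -> shift 2, bore -> shift 1, anneal -> shift 4, weld -> shift 1, polish -> shift 4, finish -> shift 5.

shift 4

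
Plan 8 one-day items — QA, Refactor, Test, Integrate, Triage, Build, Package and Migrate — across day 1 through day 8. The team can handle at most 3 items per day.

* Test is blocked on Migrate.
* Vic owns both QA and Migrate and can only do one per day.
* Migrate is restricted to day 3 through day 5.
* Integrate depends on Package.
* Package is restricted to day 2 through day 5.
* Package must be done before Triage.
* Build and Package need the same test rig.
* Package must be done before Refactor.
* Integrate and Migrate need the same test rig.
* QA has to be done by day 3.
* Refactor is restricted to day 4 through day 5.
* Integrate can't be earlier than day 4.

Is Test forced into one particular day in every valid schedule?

Test can be day 4 (e.g. Build=day 1; Migrate=day 3; Triage=day 3; Integrate=day 4; Refactor=day 4; Test=day 4; QA=day 1; Package=day 2) or day 5 (e.g. QA in day 1; Refactor in day 4; Package in day 2; Triage in day 3; Build in day 1; Migrate in day 3; Integrate in day 4; Test in day 5).

No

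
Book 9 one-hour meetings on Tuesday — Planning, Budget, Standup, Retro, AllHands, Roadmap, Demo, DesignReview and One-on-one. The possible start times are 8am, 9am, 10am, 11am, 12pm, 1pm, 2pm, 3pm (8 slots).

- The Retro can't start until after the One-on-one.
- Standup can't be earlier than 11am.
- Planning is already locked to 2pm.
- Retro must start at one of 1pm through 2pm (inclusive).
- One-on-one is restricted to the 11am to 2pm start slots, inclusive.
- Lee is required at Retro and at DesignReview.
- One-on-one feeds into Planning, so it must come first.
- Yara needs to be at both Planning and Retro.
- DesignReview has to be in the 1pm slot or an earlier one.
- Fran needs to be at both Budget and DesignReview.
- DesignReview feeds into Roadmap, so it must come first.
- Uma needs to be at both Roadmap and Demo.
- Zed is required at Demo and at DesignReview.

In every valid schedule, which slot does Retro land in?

Retro's window is 1pm–2pm.
Planning is fixed at 2pm, and Retro can't share a slot with Planning.
So Retro must be 1pm.

1pm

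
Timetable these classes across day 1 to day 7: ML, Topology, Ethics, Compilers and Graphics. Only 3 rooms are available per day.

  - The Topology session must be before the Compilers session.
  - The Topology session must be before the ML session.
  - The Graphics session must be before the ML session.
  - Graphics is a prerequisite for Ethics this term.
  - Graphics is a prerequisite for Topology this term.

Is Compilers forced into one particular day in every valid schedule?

Compilers can be day 3 (e.g. Graphics -> day 1; Compilers -> day 3; Topology -> day 2; ML -> day 3; Ethics -> day 2) or day 4 (e.g. Compilers=day 4, Graphics=day 1, Topology=day 2, ML=day 3, Ethics=day 2).

No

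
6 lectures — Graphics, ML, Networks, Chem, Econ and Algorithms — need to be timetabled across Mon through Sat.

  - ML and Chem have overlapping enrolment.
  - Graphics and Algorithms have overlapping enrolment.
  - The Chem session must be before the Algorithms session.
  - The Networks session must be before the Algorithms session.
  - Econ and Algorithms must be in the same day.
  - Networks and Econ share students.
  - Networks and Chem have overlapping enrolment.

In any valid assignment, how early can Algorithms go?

Precedence pushes Algorithms to at least Tue.
Algorithms at Wed is achievable: Graphics -> Mon, ML -> Mon, Chem -> Tue, Econ -> Wed, Algorithms -> Wed, Networks -> Mon.
Nothing earlier works — the conflict constraints rule out every day before Wed.

Wed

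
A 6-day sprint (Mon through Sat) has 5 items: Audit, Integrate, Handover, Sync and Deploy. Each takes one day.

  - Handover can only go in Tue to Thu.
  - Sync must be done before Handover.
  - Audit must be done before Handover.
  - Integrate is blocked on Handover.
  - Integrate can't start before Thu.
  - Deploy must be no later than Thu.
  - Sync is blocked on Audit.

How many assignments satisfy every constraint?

36

Splitting on Audit: it can be Mon (28), Tue (8). Listing each branch's schedules as (Integrate, Handover, Sync, Deploy):
Audit=Mon: (Thu,Wed,Tue,Mon) (Thu,Wed,Tue,Tue) (Thu,Wed,Tue,Wed) (Thu,Wed,Tue,Thu) (Fri,Wed,Tue,Mon) (Fri,Wed,Tue,Tue) (Fri,Wed,Tue,Wed) (Fri,Wed,Tue,Thu) (Fri,Thu,Tue,Mon) (Fri,Thu,Tue,Tue) (Fri,Thu,Tue,Wed) (Fri,Thu,Tue,Thu) (Fri,Thu,Wed,Mon) (Fri,Thu,Wed,Tue) (Fri,Thu,Wed,Wed) (Fri,Thu,Wed,Thu) (Sat,Wed,Tue,Mon) (Sat,Wed,Tue,Tue) (Sat,Wed,Tue,Wed) (Sat,Wed,Tue,Thu) (Sat,Thu,Tue,Mon) (Sat,Thu,Tue,Tue) (Sat,Thu,Tue,Wed) (Sat,Thu,Tue,Thu) (Sat,Thu,Wed,Mon) (Sat,Thu,Wed,Tue) (Sat,Thu,Wed,Wed) (Sat,Thu,Wed,Thu) — 28.
Audit=Tue: (Fri,Thu,Wed,Mon) (Fri,Thu,Wed,Tue) (Fri,Thu,Wed,Wed) (Fri,Thu,Wed,Thu) (Sat,Thu,Wed,Mon) (Sat,Thu,Wed,Tue) (Sat,Thu,Wed,Wed) (Sat,Thu,Wed,Thu) — 8.
Summing: 28 + 8 = 36.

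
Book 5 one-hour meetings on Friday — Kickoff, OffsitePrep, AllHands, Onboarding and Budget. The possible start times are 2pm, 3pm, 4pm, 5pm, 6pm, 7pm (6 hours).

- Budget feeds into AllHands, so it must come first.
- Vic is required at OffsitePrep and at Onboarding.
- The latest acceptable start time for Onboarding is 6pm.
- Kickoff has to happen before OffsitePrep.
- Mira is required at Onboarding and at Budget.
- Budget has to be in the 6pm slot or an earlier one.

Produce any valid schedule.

Kickoff -> 2pm; Onboarding -> 3pm; OffsitePrep -> 4pm; Budget -> 2pm; AllHands -> 3pm

Checking: Kickoff(2pm) before OffsitePrep(4pm); Budget(2pm) before AllHands(3pm); Onboarding(3pm) != Budget(2pm); OffsitePrep(4pm) != Onboarding(3pm); Onboarding=3pm in [2pm,6pm]; Budget=2pm in [2pm,6pm].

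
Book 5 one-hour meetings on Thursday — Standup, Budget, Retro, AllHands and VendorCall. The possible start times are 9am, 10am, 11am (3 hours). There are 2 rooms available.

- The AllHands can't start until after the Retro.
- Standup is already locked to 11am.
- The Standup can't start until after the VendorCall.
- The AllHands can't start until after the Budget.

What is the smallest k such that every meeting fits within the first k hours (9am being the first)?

The precedence chain requires at least 2 distinct hours.
With at most 2 per hour and 5 meetings, at least 3 hours are needed.
Standup can't be placed before 11am — that is hour 3 counting from 9am — so the schedule must run through at least 3 hours.
3 works (last occupied hour: 11am): for example VendorCall in 10am; Standup in 11am; AllHands in 10am; Retro in 9am; Budget in 9am.

3 hours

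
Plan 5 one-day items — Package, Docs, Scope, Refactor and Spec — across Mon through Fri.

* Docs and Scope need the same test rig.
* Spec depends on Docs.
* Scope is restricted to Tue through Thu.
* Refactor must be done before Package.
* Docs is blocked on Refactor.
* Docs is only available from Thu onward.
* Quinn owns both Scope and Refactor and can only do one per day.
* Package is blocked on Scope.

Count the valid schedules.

9

Splitting on Package: it can be Wed (1), Thu (4), Fri (4). Listing each branch's schedules as (Docs, Scope, Refactor, Spec):
Package=Wed: (Thu,Tue,Mon,Fri) — 1.
Package=Thu: (Thu,Tue,Mon,Fri) (Thu,Tue,Wed,Fri) (Thu,Wed,Mon,Fri) (Thu,Wed,Tue,Fri) — 4.
Package=Fri: (Thu,Tue,Mon,Fri) (Thu,Tue,Wed,Fri) (Thu,Wed,Mon,Fri) (Thu,Wed,Tue,Fri) — 4.
Summing: 1 + 4 + 4 = 9.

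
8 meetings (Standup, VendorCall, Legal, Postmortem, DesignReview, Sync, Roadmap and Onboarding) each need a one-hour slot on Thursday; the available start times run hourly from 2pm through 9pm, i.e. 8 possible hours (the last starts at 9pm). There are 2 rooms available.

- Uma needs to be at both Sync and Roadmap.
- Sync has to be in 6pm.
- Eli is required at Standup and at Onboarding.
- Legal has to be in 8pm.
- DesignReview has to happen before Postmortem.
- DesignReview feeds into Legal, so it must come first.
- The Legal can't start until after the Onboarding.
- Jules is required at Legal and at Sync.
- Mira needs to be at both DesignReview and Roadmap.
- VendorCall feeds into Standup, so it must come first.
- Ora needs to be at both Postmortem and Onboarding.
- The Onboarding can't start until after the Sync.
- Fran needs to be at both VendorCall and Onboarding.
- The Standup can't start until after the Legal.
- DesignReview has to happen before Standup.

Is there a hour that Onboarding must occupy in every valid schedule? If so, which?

7pm

Sync is fixed at 6pm and must come before Onboarding, so Onboarding is at least 7pm.
Legal is fixed at 8pm and must come after Onboarding, so Onboarding is at most 7pm.
So Onboarding must be 7pm.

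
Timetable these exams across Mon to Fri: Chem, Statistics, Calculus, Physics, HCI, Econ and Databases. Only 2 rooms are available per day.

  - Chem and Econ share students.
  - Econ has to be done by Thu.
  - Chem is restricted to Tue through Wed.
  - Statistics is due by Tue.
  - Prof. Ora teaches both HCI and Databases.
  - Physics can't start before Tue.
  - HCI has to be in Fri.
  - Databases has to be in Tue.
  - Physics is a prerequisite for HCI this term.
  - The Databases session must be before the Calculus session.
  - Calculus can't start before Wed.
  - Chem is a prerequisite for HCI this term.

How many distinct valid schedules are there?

Splitting on Chem: it can be Tue (16), Wed (29). Listing each branch's schedules as (Statistics, Calculus, Physics, HCI, Econ, Databases):
Chem=Tue: (Mon,Wed,Wed,Fri,Mon,Tue) (Mon,Wed,Wed,Fri,Thu,Tue) (Mon,Wed,Thu,Fri,Mon,Tue) (Mon,Wed,Thu,Fri,Wed,Tue) (Mon,Wed,Thu,Fri,Thu,Tue) (Mon,Thu,Wed,Fri,Mon,Tue) (Mon,Thu,Wed,Fri,Wed,Tue) (Mon,Thu,Wed,Fri,Thu,Tue) (Mon,Thu,Thu,Fri,Mon,Tue) (Mon,Thu,Thu,Fri,Wed,Tue) (Mon,Fri,Wed,Fri,Mon,Tue) (Mon,Fri,Wed,Fri,Wed,Tue) (Mon,Fri,Wed,Fri,Thu,Tue) (Mon,Fri,Thu,Fri,Mon,Tue) (Mon,Fri,Thu,Fri,Wed,Tue) (Mon,Fri,Thu,Fri,Thu,Tue) — 16.
Chem=Wed: (Mon,Wed,Tue,Fri,Mon,Tue) (Mon,Wed,Tue,Fri,Thu,Tue) (Mon,Wed,Thu,Fri,Mon,Tue) (Mon,Wed,Thu,Fri,Tue,Tue) (Mon,Wed,Thu,Fri,Thu,Tue) (Mon,Thu,Tue,Fri,Mon,Tue) (Mon,Thu,Tue,Fri,Thu,Tue) (Mon,Thu,Wed,Fri,Mon,Tue) (Mon,Thu,Wed,Fri,Tue,Tue) (Mon,Thu,Wed,Fri,Thu,Tue) (Mon,Thu,Thu,Fri,Mon,Tue) (Mon,Thu,Thu,Fri,Tue,Tue) (Mon,Fri,Tue,Fri,Mon,Tue) (Mon,Fri,Tue,Fri,Thu,Tue) (Mon,Fri,Wed,Fri,Mon,Tue) (Mon,Fri,Wed,Fri,Tue,Tue) (Mon,Fri,Wed,Fri,Thu,Tue) (Mon,Fri,Thu,Fri,Mon,Tue) (Mon,Fri,Thu,Fri,Tue,Tue) (Mon,Fri,Thu,Fri,Thu,Tue) (Tue,Wed,Thu,Fri,Mon,Tue) (Tue,Wed,Thu,Fri,Thu,Tue) (Tue,Thu,Wed,Fri,Mon,Tue) (Tue,Thu,Wed,Fri,Thu,Tue) (Tue,Thu,Thu,Fri,Mon,Tue) (Tue,Fri,Wed,Fri,Mon,Tue) (Tue,Fri,Wed,Fri,Thu,Tue) (Tue,Fri,Thu,Fri,Mon,Tue) (Tue,Fri,Thu,Fri,Thu,Tue) — 29.
Summing: 16 + 29 = 45.

45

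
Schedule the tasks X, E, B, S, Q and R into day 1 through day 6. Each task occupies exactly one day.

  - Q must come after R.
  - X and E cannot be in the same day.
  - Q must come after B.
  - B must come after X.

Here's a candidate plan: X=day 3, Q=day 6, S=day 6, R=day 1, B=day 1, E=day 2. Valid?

X and E cannot be in the same day — holds.
B must come after X — violated.
Q must come after R — holds.
Q must come after B — holds.

Invalid. B must come after X.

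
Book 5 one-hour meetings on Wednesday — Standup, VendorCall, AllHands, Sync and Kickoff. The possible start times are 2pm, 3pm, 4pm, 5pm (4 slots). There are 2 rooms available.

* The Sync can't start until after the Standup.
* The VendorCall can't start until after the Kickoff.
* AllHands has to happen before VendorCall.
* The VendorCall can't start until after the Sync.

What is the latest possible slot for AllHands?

4pm

Downstream work caps AllHands at 4pm.
AllHands at 4pm is achievable: Sync=3pm; Kickoff=2pm; Standup=2pm; VendorCall=5pm; AllHands=4pm.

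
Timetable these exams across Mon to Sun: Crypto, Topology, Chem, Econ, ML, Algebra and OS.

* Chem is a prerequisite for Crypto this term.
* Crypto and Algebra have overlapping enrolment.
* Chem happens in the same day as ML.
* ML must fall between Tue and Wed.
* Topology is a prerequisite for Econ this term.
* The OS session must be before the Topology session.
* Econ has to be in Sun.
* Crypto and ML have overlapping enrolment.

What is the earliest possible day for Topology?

Tue

Precedence pushes Topology to at least Tue; downstream work caps Topology at Sat.
Topology at Tue is achievable: Topology -> Tue; Algebra -> Mon; Econ -> Sun; OS -> Mon; ML -> Tue; Chem -> Tue; Crypto -> Wed.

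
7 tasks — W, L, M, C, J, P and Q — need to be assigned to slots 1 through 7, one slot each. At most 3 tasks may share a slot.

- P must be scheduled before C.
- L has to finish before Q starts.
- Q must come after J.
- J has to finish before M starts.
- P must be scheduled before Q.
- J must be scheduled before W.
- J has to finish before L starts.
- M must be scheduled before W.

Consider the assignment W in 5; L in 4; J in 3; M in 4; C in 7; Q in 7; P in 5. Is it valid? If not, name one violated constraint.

Yes, all constraints hold

P must be scheduled before Q — holds.
M must be scheduled before W — holds.
P must be scheduled before C — holds.
Q must come after J — holds.
J has to finish before M starts — holds.
J has to finish before L starts — holds.
J must be scheduled before W — holds.
L has to finish before Q starts — holds.
At most 3 tasks may share a slot — holds.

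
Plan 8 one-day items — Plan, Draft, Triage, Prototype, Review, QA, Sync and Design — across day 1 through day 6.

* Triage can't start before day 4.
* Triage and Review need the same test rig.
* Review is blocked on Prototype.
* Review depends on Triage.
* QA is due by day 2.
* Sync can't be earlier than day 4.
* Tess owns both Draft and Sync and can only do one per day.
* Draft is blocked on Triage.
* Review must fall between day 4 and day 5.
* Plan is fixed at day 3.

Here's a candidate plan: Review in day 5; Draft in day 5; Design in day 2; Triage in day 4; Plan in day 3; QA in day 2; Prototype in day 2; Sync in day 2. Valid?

No — it violates: Sync can't be earlier than day 4

Tess owns both Draft and Sync and can only do one per day — holds.
Review depends on Triage — holds.
QA is due by day 2 — holds.
Triage can't start before day 4 — holds.
Review is blocked on Prototype — holds.
Draft is blocked on Triage — holds.
Sync can't be earlier than day 4 — violated.
Plan is fixed at day 3 — holds.
Review must fall between day 4 and day 5 — holds.
Triage and Review need the same test rig — holds.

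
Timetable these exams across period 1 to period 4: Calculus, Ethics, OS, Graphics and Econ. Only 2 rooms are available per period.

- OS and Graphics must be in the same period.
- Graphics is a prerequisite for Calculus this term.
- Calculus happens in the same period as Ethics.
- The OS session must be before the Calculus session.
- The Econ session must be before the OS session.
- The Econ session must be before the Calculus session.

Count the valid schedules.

4

Enumerating: Graphics in period 2, OS in period 2, Calculus in period 3, Ethics in period 3, Econ in period 1 | Ethics in period 4; Calculus in period 4; Graphics in period 2; Econ in period 1; OS in period 2 | Ethics=period 4; Econ=period 1; Graphics=period 3; OS=period 3; Calculus=period 4 | OS in period 3, Ethics in period 4, Graphics in period 3, Calculus in period 4, Econ in period 2.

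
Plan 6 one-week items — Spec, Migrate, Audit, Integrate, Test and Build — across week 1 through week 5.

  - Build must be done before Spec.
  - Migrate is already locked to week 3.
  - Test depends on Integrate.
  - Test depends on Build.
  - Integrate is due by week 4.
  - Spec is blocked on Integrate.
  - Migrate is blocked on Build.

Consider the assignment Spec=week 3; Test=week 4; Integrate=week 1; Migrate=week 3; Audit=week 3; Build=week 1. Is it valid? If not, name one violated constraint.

Yes

Spec is blocked on Integrate — holds.
Test depends on Build — holds.
Migrate is already locked to week 3 — holds.
Migrate is blocked on Build — holds.
Test depends on Integrate — holds.
Integrate is due by week 4 — holds.
Build must be done before Spec — holds.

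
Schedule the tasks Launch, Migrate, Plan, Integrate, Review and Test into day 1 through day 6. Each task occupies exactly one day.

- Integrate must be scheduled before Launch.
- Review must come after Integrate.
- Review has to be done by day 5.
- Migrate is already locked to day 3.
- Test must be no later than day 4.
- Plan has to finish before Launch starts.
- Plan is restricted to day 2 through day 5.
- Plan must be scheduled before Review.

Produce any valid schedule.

Integrate in day 1, Review in day 3, Test in day 1, Launch in day 3, Migrate in day 3, Plan in day 2

Checking: Plan(day 2) before Launch(day 3); Integrate(day 1) before Launch(day 3); Plan(day 2) before Review(day 3); Integrate(day 1) before Review(day 3); Review=day 3 in [day 1,day 5]; Test=day 1 in [day 1,day 4]; Plan=day 2 in [day 2,day 5]; Migrate=day 3 in [day 3,day 3].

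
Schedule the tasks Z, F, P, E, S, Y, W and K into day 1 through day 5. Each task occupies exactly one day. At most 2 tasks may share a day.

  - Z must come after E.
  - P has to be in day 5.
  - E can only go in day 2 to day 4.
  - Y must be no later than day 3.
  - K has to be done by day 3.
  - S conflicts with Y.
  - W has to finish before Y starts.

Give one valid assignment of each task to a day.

K in day 1; E in day 2; P in day 5; Y in day 2; W in day 1; S in day 4; Z in day 3; F in day 3

Checking: E(day 2) before Z(day 3); W(day 1) before Y(day 2); S(day 4) != Y(day 2); K=day 1 in [day 1,day 3]; Y=day 2 in [day 1,day 3]; E=day 2 in [day 2,day 4]; P=day 5 in [day 5,day 5]; max 2 per day (cap 2).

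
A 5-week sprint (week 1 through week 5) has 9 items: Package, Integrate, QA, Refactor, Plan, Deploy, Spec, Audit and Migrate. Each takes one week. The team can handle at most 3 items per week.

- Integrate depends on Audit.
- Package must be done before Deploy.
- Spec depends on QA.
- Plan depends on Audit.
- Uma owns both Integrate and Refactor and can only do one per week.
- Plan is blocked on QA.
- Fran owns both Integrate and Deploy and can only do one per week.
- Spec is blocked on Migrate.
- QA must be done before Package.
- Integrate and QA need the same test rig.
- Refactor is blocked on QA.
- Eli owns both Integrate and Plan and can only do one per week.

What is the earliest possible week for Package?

week 2

Precedence pushes Package to at least week 2; downstream work caps Package at week 4.
Package at week 2 is achievable: Migrate in week 1; Spec in week 2; Package in week 2; Plan in week 2; QA in week 1; Deploy in week 4; Refactor in week 4; Audit in week 1; Integrate in week 3.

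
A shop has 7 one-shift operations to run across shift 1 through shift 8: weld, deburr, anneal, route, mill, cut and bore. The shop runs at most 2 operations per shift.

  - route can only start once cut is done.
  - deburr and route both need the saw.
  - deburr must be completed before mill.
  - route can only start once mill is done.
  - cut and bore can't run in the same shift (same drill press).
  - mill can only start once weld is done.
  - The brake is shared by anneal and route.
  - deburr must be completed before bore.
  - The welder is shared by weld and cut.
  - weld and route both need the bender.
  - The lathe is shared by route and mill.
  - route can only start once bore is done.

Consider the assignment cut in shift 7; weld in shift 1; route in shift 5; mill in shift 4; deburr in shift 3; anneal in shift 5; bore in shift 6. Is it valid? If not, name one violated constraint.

route can only start once bore is done — violated.
The brake is shared by anneal and route — violated.
The shop runs at most 2 operations per shift — holds.
mill can only start once weld is done — holds.
weld and route both need the bender — holds.
The welder is shared by weld and cut — holds.
deburr must be completed before mill — holds.
deburr must be completed before bore — holds.
The lathe is shared by route and mill — holds.
deburr and route both need the saw — holds.
route can only start once cut is done — violated.
route can only start once mill is done — holds.
cut and bore can't run in the same shift (same drill press) — holds.

Invalid. route can only start once cut is done.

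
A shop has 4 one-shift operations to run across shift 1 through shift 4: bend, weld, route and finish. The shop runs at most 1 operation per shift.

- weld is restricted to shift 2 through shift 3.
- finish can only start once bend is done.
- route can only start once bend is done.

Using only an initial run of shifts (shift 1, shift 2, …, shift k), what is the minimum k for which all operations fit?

The precedence chain requires at least 2 distinct shifts.
With at most 1 per shift and 4 operations, at least 4 shifts are needed.
4 works (last occupied shift: shift 4): for example route in shift 3, finish in shift 4, bend in shift 1, weld in shift 2.

4 shifts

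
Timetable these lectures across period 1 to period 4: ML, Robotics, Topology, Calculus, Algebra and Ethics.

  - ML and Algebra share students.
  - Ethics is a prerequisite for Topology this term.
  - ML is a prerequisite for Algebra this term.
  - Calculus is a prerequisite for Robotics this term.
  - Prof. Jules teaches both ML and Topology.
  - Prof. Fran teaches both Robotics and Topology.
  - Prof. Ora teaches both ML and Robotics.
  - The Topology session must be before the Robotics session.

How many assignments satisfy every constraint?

Splitting on ML: it can be period 1 (33), period 2 (12), period 3 (3). Listing each branch's schedules as (Robotics, Topology, Calculus, Algebra, Ethics) by period number:
ML=period 1: (3,2,1,2,1) (3,2,1,3,1) (3,2,1,4,1) (3,2,2,2,1) (3,2,2,3,1) (3,2,2,4,1) (4,2,1,2,1) (4,2,1,3,1) (4,2,1,4,1) (4,2,2,2,1) (4,2,2,3,1) (4,2,2,4,1) (4,2,3,2,1) (4,2,3,3,1) (4,2,3,4,1) (4,3,1,2,1) (4,3,1,2,2) (4,3,1,3,1) (4,3,1,3,2) (4,3,1,4,1) (4,3,1,4,2) (4,3,2,2,1) (4,3,2,2,2) (4,3,2,3,1) (4,3,2,3,2) (4,3,2,4,1) (4,3,2,4,2) (4,3,3,2,1) (4,3,3,2,2) (4,3,3,3,1) (4,3,3,3,2) (4,3,3,4,1) (4,3,3,4,2) — 33.
ML=period 2: (4,3,1,3,1) (4,3,1,3,2) (4,3,1,4,1) (4,3,1,4,2) (4,3,2,3,1) (4,3,2,3,2) (4,3,2,4,1) (4,3,2,4,2) (4,3,3,3,1) (4,3,3,3,2) (4,3,3,4,1) (4,3,3,4,2) — 12.
ML=period 3: (4,2,1,4,1) (4,2,2,4,1) (4,2,3,4,1) — 3.
Summing: 33 + 12 + 3 = 48.

48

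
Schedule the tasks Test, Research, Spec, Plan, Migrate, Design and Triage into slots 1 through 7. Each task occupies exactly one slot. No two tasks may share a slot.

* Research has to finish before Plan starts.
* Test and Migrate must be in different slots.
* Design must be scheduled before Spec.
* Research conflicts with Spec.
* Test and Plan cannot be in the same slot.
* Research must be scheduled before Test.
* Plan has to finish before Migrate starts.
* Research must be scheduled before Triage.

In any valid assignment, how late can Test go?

7

Precedence pushes Test to at least 2.
Test at 7 is achievable: Triage in 6, Design in 3, Migrate in 5, Research in 1, Test in 7, Plan in 2, Spec in 4.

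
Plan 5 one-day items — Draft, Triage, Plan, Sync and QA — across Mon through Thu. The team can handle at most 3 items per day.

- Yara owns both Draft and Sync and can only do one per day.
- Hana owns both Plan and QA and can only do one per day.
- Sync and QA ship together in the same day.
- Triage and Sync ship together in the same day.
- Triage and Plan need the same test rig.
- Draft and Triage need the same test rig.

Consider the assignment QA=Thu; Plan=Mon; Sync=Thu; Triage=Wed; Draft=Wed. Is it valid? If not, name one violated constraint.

Invalid. Draft and Triage need the same test rig.

Sync and QA ship together in the same day — holds.
Triage and Sync ship together in the same day — violated.
Hana owns both Plan and QA and can only do one per day — holds.
Triage and Plan need the same test rig — holds.
Draft and Triage need the same test rig — violated.
The team can handle at most 3 items per day — holds.
Yara owns both Draft and Sync and can only do one per day — holds.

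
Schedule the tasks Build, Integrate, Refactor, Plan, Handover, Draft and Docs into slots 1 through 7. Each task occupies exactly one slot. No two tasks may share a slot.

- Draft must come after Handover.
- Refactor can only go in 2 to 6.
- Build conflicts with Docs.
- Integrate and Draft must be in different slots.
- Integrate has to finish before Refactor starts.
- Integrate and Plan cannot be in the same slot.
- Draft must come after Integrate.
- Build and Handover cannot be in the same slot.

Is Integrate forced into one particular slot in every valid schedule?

No

Integrate can be 1 (e.g. Docs -> 7, Integrate -> 1, Handover -> 3, Plan -> 6, Build -> 5, Refactor -> 2, Draft -> 4) or 2 (e.g. Draft=4; Refactor=3; Docs=7; Integrate=2; Build=5; Handover=1; Plan=6).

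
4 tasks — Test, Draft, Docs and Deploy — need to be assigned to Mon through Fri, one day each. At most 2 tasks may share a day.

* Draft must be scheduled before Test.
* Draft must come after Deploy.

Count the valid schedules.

50

Splitting on Test: it can be Wed (5), Thu (15), Fri (30). Listing each branch's schedules as (Draft, Docs, Deploy):
Test=Wed: (Tue,Mon,Mon) (Tue,Tue,Mon) (Tue,Wed,Mon) (Tue,Thu,Mon) (Tue,Fri,Mon) — 5.
Test=Thu: (Tue,Mon,Mon) (Tue,Tue,Mon) (Tue,Wed,Mon) (Tue,Thu,Mon) (Tue,Fri,Mon) (Wed,Mon,Mon) (Wed,Mon,Tue) (Wed,Tue,Mon) (Wed,Tue,Tue) (Wed,Wed,Mon) (Wed,Wed,Tue) (Wed,Thu,Mon) (Wed,Thu,Tue) (Wed,Fri,Mon) (Wed,Fri,Tue) — 15.
Test=Fri: (Tue,Mon,Mon) (Tue,Tue,Mon) (Tue,Wed,Mon) (Tue,Thu,Mon) (Tue,Fri,Mon) (Wed,Mon,Mon) (Wed,Mon,Tue) (Wed,Tue,Mon) (Wed,Tue,Tue) (Wed,Wed,Mon) (Wed,Wed,Tue) (Wed,Thu,Mon) (Wed,Thu,Tue) (Wed,Fri,Mon) (Wed,Fri,Tue) (Thu,Mon,Mon) (Thu,Mon,Tue) (Thu,Mon,Wed) (Thu,Tue,Mon) (Thu,Tue,Tue) (Thu,Tue,Wed) (Thu,Wed,Mon) (Thu,Wed,Tue) (Thu,Wed,Wed) (Thu,Thu,Mon) (Thu,Thu,Tue) (Thu,Thu,Wed) (Thu,Fri,Mon) (Thu,Fri,Tue) (Thu,Fri,Wed) — 30.
Summing: 5 + 15 + 30 = 50.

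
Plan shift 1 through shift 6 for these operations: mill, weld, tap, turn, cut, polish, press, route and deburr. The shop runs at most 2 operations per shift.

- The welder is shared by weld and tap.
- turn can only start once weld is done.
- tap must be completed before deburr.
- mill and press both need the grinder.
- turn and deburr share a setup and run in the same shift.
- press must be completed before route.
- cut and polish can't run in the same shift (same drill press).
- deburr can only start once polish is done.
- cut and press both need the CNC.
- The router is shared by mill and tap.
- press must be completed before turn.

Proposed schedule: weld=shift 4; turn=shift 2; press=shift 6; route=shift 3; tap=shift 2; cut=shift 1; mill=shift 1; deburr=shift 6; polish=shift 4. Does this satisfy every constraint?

No — it violates: press must be completed before turn

cut and polish can't run in the same shift (same drill press) — holds.
The router is shared by mill and tap — holds.
turn and deburr share a setup and run in the same shift — violated.
The shop runs at most 2 operations per shift — holds.
turn can only start once weld is done — violated.
The welder is shared by weld and tap — holds.
press must be completed before route — violated.
mill and press both need the grinder — holds.
tap must be completed before deburr — holds.
deburr can only start once polish is done — holds.
cut and press both need the CNC — holds.
press must be completed before turn — violated.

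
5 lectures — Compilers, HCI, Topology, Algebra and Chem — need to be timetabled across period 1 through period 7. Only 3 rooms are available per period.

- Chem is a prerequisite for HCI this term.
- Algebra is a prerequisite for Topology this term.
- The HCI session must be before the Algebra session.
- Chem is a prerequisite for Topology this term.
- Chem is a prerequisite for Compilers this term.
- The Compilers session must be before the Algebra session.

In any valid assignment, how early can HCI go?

period 2

Precedence pushes HCI to at least period 2; downstream work caps HCI at period 5.
HCI at period 2 is achievable: HCI -> period 2, Compilers -> period 2, Chem -> period 1, Topology -> period 4, Algebra -> period 3.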